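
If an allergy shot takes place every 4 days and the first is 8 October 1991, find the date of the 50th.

21 April 1992

The 50th occurrence is 49 intervals after the first: 49 × 4 = 196 days after 8 October 1991.
October has 31 days — 23 days to the end of October leaves 173.
November has 30 days (143 left).
December has 31 days (112 left).
January has 31 days (81 left).
February has 29 days (52 left).
March has 31 days (21 left).
21 days into April → 21 April 1992.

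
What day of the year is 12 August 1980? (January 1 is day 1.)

Days in months before August: 31 + 29 + 31 + 30 + 31 + 30 + 31 = 213.
Plus 12 days into August → day 225.

225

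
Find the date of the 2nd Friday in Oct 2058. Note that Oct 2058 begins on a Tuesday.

Oct 11, 2058

Oct 2058 begins on a Tuesday, so the first Friday is Oct 4 (3 days later).
The 2nd Friday is 1 weeks later: 4 + 7 = 11.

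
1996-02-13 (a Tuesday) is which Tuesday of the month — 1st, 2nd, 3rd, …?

2nd

Day 13 falls in week ⌈13/7⌉ of the month.
Days 1–7 hold the 1st Tuesday, 8–14 the 2nd, 15–21 the 3rd, 22–28 the 4th, 29–31 the 5th.
13 is in the range for the 2nd.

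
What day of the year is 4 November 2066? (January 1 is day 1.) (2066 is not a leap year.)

308

Days in months before November: 31 + 28 + 31 + 30 + 31 + 30 + 31 + 31 + 30 + 31 = 304.
Plus 4 days into November → day 308.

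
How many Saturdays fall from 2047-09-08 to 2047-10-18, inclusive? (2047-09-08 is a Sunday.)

2047-09-08 is a Sunday; the first Saturday on or after it is 2047-09-14 (6 days later).
From 2047-09-14 to 2047-10-18: 16 + 18 = 34 days (rest of September, October).
34 ÷ 7 = 4 full weeks with remainder 6, so 4 more Saturdays after the first → 5.

5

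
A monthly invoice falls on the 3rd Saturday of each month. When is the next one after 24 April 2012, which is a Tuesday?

April 2012 starts on a Sunday; its first Saturday is the 7th, so the 3rd Saturday is the 21st — 21 April 2012.
That is not after 24 April 2012, so look at May 2012.
May 2012 starts on a Tuesday; its first Saturday is the 5th, so the 3rd Saturday is the 19th — 19 May 2012.

19 May 2012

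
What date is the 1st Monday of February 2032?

February 2032 begins on a Sunday, so the first Monday is February 2 (1 day later).

February 2, 2032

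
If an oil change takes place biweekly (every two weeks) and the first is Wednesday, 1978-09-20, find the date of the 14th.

The 14th occurrence is 13 intervals after the first: 13 × 14 = 182 days after 1978-09-20.
September has 30 days — 10 days to the end of September leaves 172.
October has 31 days (141 left).
November has 30 days (111 left).
December has 31 days (80 left).
January has 31 days (49 left).
February has 28 days (21 left).
21 days into March → 1979-03-21.

1979-03-21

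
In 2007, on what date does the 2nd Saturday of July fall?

The first Saturday of July 2007 is July 7.
The 2nd Saturday is 1 weeks later: 7 + 7 = 14.

July 14, 2007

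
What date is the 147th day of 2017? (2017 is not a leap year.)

January has 31 days (147 − 31 = 116 remain).
February has 28 days (116 − 28 = 88 remain).
March has 31 days (88 − 31 = 57 remain).
April has 30 days (57 − 30 = 27 remain).
27 into May → May 27.

May 27, 2017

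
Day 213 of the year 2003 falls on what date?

Jan has 31 days (213 − 31 = 182 remain).
Feb has 28 days (182 − 28 = 154 remain).
Mar has 31 days (154 − 31 = 123 remain).
Apr has 30 days (123 − 30 = 93 remain).
May has 31 days (93 − 31 = 62 remain).
Jun has 30 days (62 − 30 = 32 remain).
Jul has 31 days (32 − 31 = 1 remain).
1 into Aug → Aug 1.

Aug 1, 2003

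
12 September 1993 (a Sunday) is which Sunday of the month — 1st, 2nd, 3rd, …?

2nd

Day 12 falls in week ⌈12/7⌉ of the month.
Days 1–7 hold the 1st Sunday, 8–14 the 2nd, 15–21 the 3rd, 22–28 the 4th, 29–31 the 5th.
12 is in the range for the 2nd.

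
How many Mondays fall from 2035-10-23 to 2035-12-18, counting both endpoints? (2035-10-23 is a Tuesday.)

2035-10-23 is a Tuesday; the first Monday on or after it is 2035-10-29 (6 days later).
From 2035-10-29 to 2035-12-18: 2 + 30 + 18 = 50 days (rest of October, November, December).
50 ÷ 7 = 7 full weeks with remainder 1, so 7 more Mondays after the first → 8.

8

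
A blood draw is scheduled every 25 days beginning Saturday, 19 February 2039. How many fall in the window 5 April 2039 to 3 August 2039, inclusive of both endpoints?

5

Occurrences land 25·i days after 19 February 2039 for i = 0, 1, 2, …
5 April 2039 is 45 days after the start; 45 ÷ 25 = 1 remainder 20; since the remainder is 20, round up to i = 2. First occurrence in the window: #3 on 10 April 2039 (2×25 = 50 days in).
3 August 2039 is 165 days after the start; 165 ÷ 25 = 6 remainder 15. Last occurrence in the window: #7 on 19 July 2039.
Occurrences #3 through #7: 5 in total.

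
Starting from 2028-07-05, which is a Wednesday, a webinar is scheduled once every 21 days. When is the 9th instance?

2028-12-20

The 9th occurrence is 8 intervals after the first: 8 × 21 = 168 days after 2028-07-05.
July has 31 days — 26 days to the end of July leaves 142.
August has 31 days (111 left).
September has 30 days (81 left).
October has 31 days (50 left).
November has 30 days (20 left).
20 days into December → 2028-12-20.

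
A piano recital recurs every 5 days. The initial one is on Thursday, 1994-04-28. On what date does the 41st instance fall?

The 41st occurrence is 40 intervals after the first: 40 × 5 = 200 days after 1994-04-28.
April has 30 days — 2 days to the end of April leaves 198.
May has 31 days (167 left).
June has 30 days (137 left).
July has 31 days (106 left).
August has 31 days (75 left).
September has 30 days (45 left).
October has 31 days (14 left).
14 days into November → 1994-11-14.

1994-11-14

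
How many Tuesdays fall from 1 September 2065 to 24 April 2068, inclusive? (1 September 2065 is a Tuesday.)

1 September 2065 is a Tuesday; the first Tuesday on or after it is 1 September 2065.
From 1 September 2065 to 24 April 2068: 121 + 365 + 365 + 115 = 966 days (rest of 2065, 2066, 2067, to 24 April 2068 in 2068).
966 ÷ 7 = 138 full weeks with remainder 0, so 138 more Tuesdays after the first → 139.

139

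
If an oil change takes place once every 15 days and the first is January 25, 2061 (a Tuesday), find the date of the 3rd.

The 3rd occurrence is 2 intervals after the first: 2 × 15 = 30 days after January 25, 2061.
January has 31 days — 6 days to the end of January leaves 24.
24 days into February → February 24, 2061.

February 24, 2061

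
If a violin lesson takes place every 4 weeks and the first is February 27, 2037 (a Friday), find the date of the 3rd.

The 3rd occurrence is 2 intervals after the first: 2 × 28 = 56 days after February 27, 2037.
February has 28 days — 1 day to the end of February leaves 55.
March has 31 days (24 left).
24 days into April → April 24, 2037.

April 24, 2037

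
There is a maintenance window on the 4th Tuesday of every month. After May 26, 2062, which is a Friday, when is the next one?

Jun 27, 2062

May 2062 starts on a Monday; its first Tuesday is the 2nd, so the 4th Tuesday is the 23rd — May 23, 2062.
That is not after May 26, 2062, so look at Jun 2062.
Jun 2062 starts on a Thursday; its first Tuesday is the 6th, so the 4th Tuesday is the 27th — Jun 27, 2062.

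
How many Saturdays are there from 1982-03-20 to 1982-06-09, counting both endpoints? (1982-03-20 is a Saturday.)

1982-03-20 is a Saturday; the first Saturday on or after it is 1982-03-20.
From 1982-03-20 to 1982-06-09: 11 + 30 + 31 + 9 = 81 days (rest of March, April, May, June).
81 ÷ 7 = 11 full weeks with remainder 4, so 11 more Saturdays after the first → 12.

12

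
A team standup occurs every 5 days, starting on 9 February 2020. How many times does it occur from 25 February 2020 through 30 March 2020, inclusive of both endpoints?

Occurrences land 5·i days after 9 February 2020 for i = 0, 1, 2, …
25 February 2020 is 16 days after the start; 16 ÷ 5 = 3 remainder 1; since the remainder is 1, round up to i = 4. First occurrence in the window: #5 on 29 February 2020 (4×5 = 20 days in).
30 March 2020 is 50 days after the start; 50 ÷ 5 = 10 remainder 0. Last occurrence in the window: #11 on 30 March 2020.
Occurrences #5 through #11: 7 in total.

7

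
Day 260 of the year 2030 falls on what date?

2030-09-17

January has 31 days (260 − 31 = 229 remain).
February has 28 days (229 − 28 = 201 remain).
March has 31 days (201 − 31 = 170 remain).
April has 30 days (170 − 30 = 140 remain).
May has 31 days (140 − 31 = 109 remain).
June has 30 days (109 − 30 = 79 remain).
July has 31 days (79 − 31 = 48 remain).
August has 31 days (48 − 31 = 17 remain).
17 into September → September 17.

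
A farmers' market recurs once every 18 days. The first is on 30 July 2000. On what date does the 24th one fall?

The 24th occurrence is 23 intervals after the first: 23 × 18 = 414 days after 30 July 2000.
July has 31 days — 1 day to the end of July leaves 413.
From end of July to end of 2000 is 153 days (260 left).
January has 31 days (229 left).
February has 28 days (201 left).
March has 31 days (170 left).
April has 30 days (140 left).
May has 31 days (109 left).
June has 30 days (79 left).
July has 31 days (48 left).
August has 31 days (17 left).
17 days into September → 17 September 2001.

17 September 2001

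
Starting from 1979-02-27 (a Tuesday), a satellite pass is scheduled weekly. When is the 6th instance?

The 6th occurrence is 5 intervals after the first: 5 × 7 = 35 days after 1979-02-27.
February has 28 days — 1 day to the end of February leaves 34.
March has 31 days (3 left).
3 days into April → 1979-04-03.

1979-04-03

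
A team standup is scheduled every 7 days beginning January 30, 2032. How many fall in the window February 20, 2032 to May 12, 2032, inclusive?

12

Occurrences land 7·i days after January 30, 2032 for i = 0, 1, 2, …
February 20, 2032 is 21 days after the start; 21 ÷ 7 = 3 remainder 0. First occurrence in the window: #4 on February 20, 2032 (3×7 = 21 days in).
May 12, 2032 is 103 days after the start; 103 ÷ 7 = 14 remainder 5. Last occurrence in the window: #15 on May 7, 2032.
Occurrences #4 through #15: 12 in total.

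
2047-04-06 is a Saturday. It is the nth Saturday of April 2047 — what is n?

1st

Day 6 falls in week ⌈6/7⌉ of the month.
Days 1–7 hold the 1st Saturday, 8–14 the 2nd, 15–21 the 3rd, 22–28 the 4th, 29–31 the 5th.
6 is in the range for the 1st.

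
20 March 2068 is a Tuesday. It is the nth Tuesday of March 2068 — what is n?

Day 20 falls in week ⌈20/7⌉ of the month.
Days 1–7 hold the 1st Tuesday, 8–14 the 2nd, 15–21 the 3rd, 22–28 the 4th, 29–31 the 5th.
20 is in the range for the 3rd.

3rd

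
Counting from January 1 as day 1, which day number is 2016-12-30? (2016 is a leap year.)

365

Days in months before December: 31 + 29 + 31 + 30 + 31 + 30 + 31 + 31 + 30 + 31 + 30 = 335.
Plus 30 days into December → day 365.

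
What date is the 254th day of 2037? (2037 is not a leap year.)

11 September 2037

January has 31 days (254 − 31 = 223 remain).
February has 28 days (223 − 28 = 195 remain).
March has 31 days (195 − 31 = 164 remain).
April has 30 days (164 − 30 = 134 remain).
May has 31 days (134 − 31 = 103 remain).
June has 30 days (103 − 30 = 73 remain).
July has 31 days (73 − 31 = 42 remain).
August has 31 days (42 − 31 = 11 remain).
11 into September → September 11.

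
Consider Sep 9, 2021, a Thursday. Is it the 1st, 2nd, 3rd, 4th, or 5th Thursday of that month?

Day 9 falls in week ⌈9/7⌉ of the month.
Days 1–7 hold the 1st Thursday, 8–14 the 2nd, 15–21 the 3rd, 22–28 the 4th, 29–31 the 5th.
9 is in the range for the 2nd.

2nd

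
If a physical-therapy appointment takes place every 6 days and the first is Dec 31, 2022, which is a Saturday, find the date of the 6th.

Jan 30, 2023

The 6th occurrence is 5 intervals after the first: 5 × 6 = 30 days after Dec 31, 2022.
Dec has 31 days — 0 days to the end of Dec leaves 30.
30 days into Jan → Jan 30, 2023.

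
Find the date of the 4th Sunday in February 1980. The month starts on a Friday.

February 1980 begins on a Friday, so the first Sunday is February 3 (2 days later).
The 4th Sunday is 3 weeks later: 3 + 21 = 24.

24 February 1980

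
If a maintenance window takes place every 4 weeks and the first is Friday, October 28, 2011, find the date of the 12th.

The 12th occurrence is 11 intervals after the first: 11 × 28 = 308 days after October 28, 2011.
October has 31 days — 3 days to the end of October leaves 305.
November has 30 days (275 left).
December has 31 days (244 left).
January has 31 days (213 left).
February has 29 days (184 left).
March has 31 days (153 left).
April has 30 days (123 left).
May has 31 days (92 left).
June has 30 days (62 left).
July has 31 days (31 left).
31 days into August → August 31, 2012.

August 31, 2012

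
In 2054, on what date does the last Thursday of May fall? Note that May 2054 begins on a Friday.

28 May 2054

May 2054 begins on a Friday, so the first Thursday is May 7 (6 days later).
May 2054 has 31 days. Adding weeks: 7, 14, 21, 28 — the last one ≤ 31 is the 28th.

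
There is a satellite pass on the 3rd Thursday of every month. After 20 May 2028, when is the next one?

May 2028 starts on a Monday; its first Thursday is the 4th, so the 3rd Thursday is the 18th — 18 May 2028.
That is not after 20 May 2028, so look at June 2028.
June 2028 starts on a Thursday; its first Thursday is the 1st, so the 3rd Thursday is the 15th — 15 June 2028.

15 June 2028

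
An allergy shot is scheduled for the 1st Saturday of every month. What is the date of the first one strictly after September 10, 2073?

October 7, 2073

September 2073 starts on a Friday, so its 1st Saturday is September 2, 2073 (1 day in).
That is not after September 10, 2073, so look at October 2073.
October 2073 starts on a Sunday, so its 1st Saturday is October 7, 2073 (6 days in).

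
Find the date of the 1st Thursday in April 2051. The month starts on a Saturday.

April 6, 2051

April 2051 begins on a Saturday, so the first Thursday is April 6 (5 days later).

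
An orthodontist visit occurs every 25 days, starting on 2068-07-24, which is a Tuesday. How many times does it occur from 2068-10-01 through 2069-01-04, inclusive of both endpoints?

4

Occurrences land 25·i days after 2068-07-24 for i = 0, 1, 2, …
2068-10-01 is 69 days after the start; 69 ÷ 25 = 2 remainder 19; since the remainder is 19, round up to i = 3. First occurrence in the window: #4 on 2068-10-07 (3×25 = 75 days in).
2069-01-04 is 164 days after the start; 164 ÷ 25 = 6 remainder 14. Last occurrence in the window: #7 on 2068-12-21.
Occurrences #4 through #7: 4 in total.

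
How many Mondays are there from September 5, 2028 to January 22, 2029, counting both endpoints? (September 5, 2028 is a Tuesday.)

20

September 5, 2028 is a Tuesday; the first Monday on or after it is September 11, 2028 (6 days later).
From September 11, 2028 to January 22, 2029: 19 + 31 + 30 + 31 + 22 = 133 days (rest of September, October, November, December, January).
133 ÷ 7 = 19 full weeks with remainder 0, so 19 more Mondays after the first → 20.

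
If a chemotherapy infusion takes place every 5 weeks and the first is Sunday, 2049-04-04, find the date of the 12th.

The 12th occurrence is 11 intervals after the first: 11 × 35 = 385 days after 2049-04-04.
April has 30 days — 26 days to the end of April leaves 359.
May has 31 days (328 left).
June has 30 days (298 left).
July has 31 days (267 left).
August has 31 days (236 left).
September has 30 days (206 left).
October has 31 days (175 left).
November has 30 days (145 left).
December has 31 days (114 left).
January has 31 days (83 left).
February has 28 days (55 left).
March has 31 days (24 left).
24 days into April → 2050-04-24.

2050-04-24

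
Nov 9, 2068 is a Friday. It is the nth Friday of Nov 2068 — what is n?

Day 9 falls in week ⌈9/7⌉ of the month.
Days 1–7 hold the 1st Friday, 8–14 the 2nd, 15–21 the 3rd, 22–28 the 4th, 29–31 the 5th.
9 is in the range for the 2nd.

2nd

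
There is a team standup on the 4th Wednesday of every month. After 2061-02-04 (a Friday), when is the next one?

2061-02-23

February 2061 starts on a Tuesday; its first Wednesday is the 2nd, so the 4th Wednesday is the 23rd — 2061-02-23.
2061-02-23 is after 2061-02-04, so that is the next one.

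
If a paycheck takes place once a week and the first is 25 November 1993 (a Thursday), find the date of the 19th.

31 March 1994

The 19th occurrence is 18 intervals after the first: 18 × 7 = 126 days after 25 November 1993.
November has 30 days — 5 days to the end of November leaves 121.
December has 31 days (90 left).
January has 31 days (59 left).
February has 28 days (31 left).
31 days into March → 31 March 1994.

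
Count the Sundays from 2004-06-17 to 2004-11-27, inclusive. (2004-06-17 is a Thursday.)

23

2004-06-17 is a Thursday; the first Sunday on or after it is 2004-06-20 (3 days later).
From 2004-06-20 to 2004-11-27: 10 + 31 + 31 + 30 + 31 + 27 = 160 days (rest of June, July, August, September, October, November).
160 ÷ 7 = 22 full weeks with remainder 6, so 22 more Sundays after the first → 23.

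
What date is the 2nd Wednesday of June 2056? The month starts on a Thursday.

June 2056 begins on a Thursday, so the first Wednesday is June 7 (6 days later).
The 2nd Wednesday is 1 weeks later: 7 + 7 = 14.

14 June 2056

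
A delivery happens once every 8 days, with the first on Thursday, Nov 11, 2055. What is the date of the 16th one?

The 16th occurrence is 15 intervals after the first: 15 × 8 = 120 days after Nov 11, 2055.
Nov has 30 days — 19 days to the end of Nov leaves 101.
Dec has 31 days (70 left).
Jan has 31 days (39 left).
Feb has 29 days (10 left).
10 days into Mar → Mar 10, 2056.

Mar 10, 2056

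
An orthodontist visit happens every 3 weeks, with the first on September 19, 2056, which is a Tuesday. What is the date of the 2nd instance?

October 10, 2056

The 2nd occurrence is 1 interval after the first: 1 × 21 = 21 days after September 19, 2056.
September has 30 days — 11 days to the end of September leaves 10.
10 days into October → October 10, 2056.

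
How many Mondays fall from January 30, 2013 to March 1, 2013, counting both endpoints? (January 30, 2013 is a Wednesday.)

January 30, 2013 is a Wednesday; the first Monday on or after it is February 4, 2013 (5 days later).
From February 4, 2013 to March 1, 2013: 24 + 1 = 25 days (rest of February, March).
25 ÷ 7 = 3 full weeks with remainder 4, so 3 more Mondays after the first → 4.

4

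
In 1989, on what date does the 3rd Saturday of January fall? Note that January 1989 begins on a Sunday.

January 21, 1989

January 1989 begins on a Sunday, so the first Saturday is January 7 (6 days later).
The 3rd Saturday is 2 weeks later: 7 + 14 = 21.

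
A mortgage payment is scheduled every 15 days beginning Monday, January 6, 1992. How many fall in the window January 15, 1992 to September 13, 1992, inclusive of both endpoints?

Occurrences land 15·i days after January 6, 1992 for i = 0, 1, 2, …
January 15, 1992 is 9 days after the start; 9 ÷ 15 = 0 remainder 9; since the remainder is 9, round up to i = 1. First occurrence in the window: #2 on January 21, 1992 (1×15 = 15 days in).
September 13, 1992 is 251 days after the start; 251 ÷ 15 = 16 remainder 11. Last occurrence in the window: #17 on September 2, 1992.
Occurrences #2 through #17: 16 in total.

16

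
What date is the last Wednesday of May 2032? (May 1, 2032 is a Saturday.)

2032-05-26

May 2032 begins on a Saturday, so the first Wednesday is May 5 (4 days later).
May 2032 has 31 days. Adding weeks: 5, 12, 19, 26 — the last one ≤ 31 is the 26th.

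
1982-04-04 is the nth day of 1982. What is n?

94

Days in months before April: 31 + 28 + 31 = 90.
Plus 4 days into April → day 94.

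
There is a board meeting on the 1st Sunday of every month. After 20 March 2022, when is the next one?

3 April 2022

March 2022 starts on a Tuesday, so its 1st Sunday is 6 March 2022 (5 days in).
That is not after 20 March 2022, so look at April 2022.
April 2022 starts on a Friday, so its 1st Sunday is 3 April 2022 (2 days in).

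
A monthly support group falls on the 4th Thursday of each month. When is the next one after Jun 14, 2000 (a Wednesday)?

Jun 2000 starts on a Thursday; its first Thursday is the 1st, so the 4th Thursday is the 22nd — Jun 22, 2000.
Jun 22, 2000 is after Jun 14, 2000, so that is the next one.

Jun 22, 2000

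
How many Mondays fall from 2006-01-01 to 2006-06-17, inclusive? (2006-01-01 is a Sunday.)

2006-01-01 is a Sunday; the first Monday on or after it is 2006-01-02 (1 day later).
From 2006-01-02 to 2006-06-17: 29 + 28 + 31 + 30 + 31 + 17 = 166 days (rest of January, February, March, April, May, June).
166 ÷ 7 = 23 full weeks with remainder 5, so 23 more Mondays after the first → 24.

24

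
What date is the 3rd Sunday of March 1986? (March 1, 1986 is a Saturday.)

March 1986 begins on a Saturday, so the first Sunday is March 2 (1 day later).
The 3rd Sunday is 2 weeks later: 2 + 14 = 16.

16 March 1986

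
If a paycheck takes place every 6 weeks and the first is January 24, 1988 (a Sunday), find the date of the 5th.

July 10, 1988

The 5th occurrence is 4 intervals after the first: 4 × 42 = 168 days after January 24, 1988.
January has 31 days — 7 days to the end of January leaves 161.
February has 29 days (132 left).
March has 31 days (101 left).
April has 30 days (71 left).
May has 31 days (40 left).
June has 30 days (10 left).
10 days into July → July 10, 1988.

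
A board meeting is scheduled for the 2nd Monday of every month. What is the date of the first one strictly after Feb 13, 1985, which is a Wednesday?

Mar 11, 1985

Feb 1985 starts on a Friday; its first Monday is the 4th, so the 2nd Monday is the 11th — Feb 11, 1985.
That is not after Feb 13, 1985, so look at Mar 1985.
Mar 1985 starts on a Friday; its first Monday is the 4th, so the 2nd Monday is the 11th — Mar 11, 1985.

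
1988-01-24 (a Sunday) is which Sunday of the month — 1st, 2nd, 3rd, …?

Day 24 falls in week ⌈24/7⌉ of the month.
Days 1–7 hold the 1st Sunday, 8–14 the 2nd, 15–21 the 3rd, 22–28 the 4th, 29–31 the 5th.
24 is in the range for the 4th.

4th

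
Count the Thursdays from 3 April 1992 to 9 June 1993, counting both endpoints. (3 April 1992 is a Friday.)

61

3 April 1992 is a Friday; the first Thursday on or after it is 9 April 1992 (6 days later).
From 9 April 1992 to 9 June 1993: 266 + 160 = 426 days (rest of 1992, to 9 June 1993 in 1993).
426 ÷ 7 = 60 full weeks with remainder 6, so 60 more Thursdays after the first → 61.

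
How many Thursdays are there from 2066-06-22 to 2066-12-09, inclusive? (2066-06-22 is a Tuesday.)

2066-06-22 is a Tuesday; the first Thursday on or after it is 2066-06-24 (2 days later).
From 2066-06-24 to 2066-12-09: 6 + 31 + 31 + 30 + 31 + 30 + 9 = 168 days (rest of June, July, August, September, October, November, December).
168 ÷ 7 = 24 full weeks with remainder 0, so 24 more Thursdays after the first → 25.

25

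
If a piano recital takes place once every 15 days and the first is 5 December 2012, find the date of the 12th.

19 May 2013

The 12th occurrence is 11 intervals after the first: 11 × 15 = 165 days after 5 December 2012.
December has 31 days — 26 days to the end of December leaves 139.
January has 31 days (108 left).
February has 28 days (80 left).
March has 31 days (49 left).
April has 30 days (19 left).
19 days into May → 19 May 2013.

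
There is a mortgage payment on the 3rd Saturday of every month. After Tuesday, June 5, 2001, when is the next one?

June 2001 starts on a Friday; its first Saturday is the 2nd, so the 3rd Saturday is the 16th — June 16, 2001.
June 16, 2001 is after June 5, 2001, so that is the next one.

June 16, 2001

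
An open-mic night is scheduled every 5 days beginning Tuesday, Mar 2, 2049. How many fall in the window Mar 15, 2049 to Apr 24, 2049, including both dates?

8

Occurrences land 5·i days after Mar 2, 2049 for i = 0, 1, 2, …
Mar 15, 2049 is 13 days after the start; 13 ÷ 5 = 2 remainder 3; since the remainder is 3, round up to i = 3. First occurrence in the window: #4 on Mar 17, 2049 (3×5 = 15 days in).
Apr 24, 2049 is 53 days after the start; 53 ÷ 5 = 10 remainder 3. Last occurrence in the window: #11 on Apr 21, 2049.
Occurrences #4 through #11: 8 in total.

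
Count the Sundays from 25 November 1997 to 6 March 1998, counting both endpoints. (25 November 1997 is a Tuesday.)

14

25 November 1997 is a Tuesday; the first Sunday on or after it is 30 November 1997 (5 days later).
From 30 November 1997 to 6 March 1998: 0 + 31 + 31 + 28 + 6 = 96 days (rest of November, December, January, February, March).
96 ÷ 7 = 13 full weeks with remainder 5, so 13 more Sundays after the first → 14.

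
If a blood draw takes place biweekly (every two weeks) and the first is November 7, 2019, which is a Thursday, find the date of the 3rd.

The 3rd occurrence is 2 intervals after the first: 2 × 14 = 28 days after November 7, 2019.
November has 30 days — 23 days to the end of November leaves 5.
5 days into December → December 5, 2019.

December 5, 2019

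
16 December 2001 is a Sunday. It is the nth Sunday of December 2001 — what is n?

Day 16 falls in week ⌈16/7⌉ of the month.
Days 1–7 hold the 1st Sunday, 8–14 the 2nd, 15–21 the 3rd, 22–28 the 4th, 29–31 the 5th.
16 is in the range for the 3rd.

3rd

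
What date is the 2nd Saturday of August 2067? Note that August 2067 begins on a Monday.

August 13, 2067

August 2067 begins on a Monday, so the first Saturday is August 6 (5 days later).
The 2nd Saturday is 1 weeks later: 6 + 7 = 13.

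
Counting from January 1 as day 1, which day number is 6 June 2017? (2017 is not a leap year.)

Days in months before June: 31 + 28 + 31 + 30 + 31 = 151.
Plus 6 days into June → day 157.

157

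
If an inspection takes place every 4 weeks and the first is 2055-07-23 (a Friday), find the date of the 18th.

2056-11-10

The 18th occurrence is 17 intervals after the first: 17 × 28 = 476 days after 2055-07-23.
July has 31 days — 8 days to the end of July leaves 468.
From end of July to end of 2055 is 153 days (315 left).
January has 31 days (284 left).
February has 29 days (255 left).
March has 31 days (224 left).
April has 30 days (194 left).
May has 31 days (163 left).
June has 30 days (133 left).
July has 31 days (102 left).
August has 31 days (71 left).
September has 30 days (41 left).
October has 31 days (10 left).
10 days into November → 2056-11-10.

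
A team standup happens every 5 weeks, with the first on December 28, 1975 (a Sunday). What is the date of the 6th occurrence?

June 20, 1976

The 6th occurrence is 5 intervals after the first: 5 × 35 = 175 days after December 28, 1975.
December has 31 days — 3 days to the end of December leaves 172.
January has 31 days (141 left).
February has 29 days (112 left).
March has 31 days (81 left).
April has 30 days (51 left).
May has 31 days (20 left).
20 days into June → June 20, 1976.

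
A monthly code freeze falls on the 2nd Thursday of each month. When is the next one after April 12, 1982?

April 1982 starts on a Thursday; its first Thursday is the 1st, so the 2nd Thursday is the 8th — April 8, 1982.
That is not after April 12, 1982, so look at May 1982.
May 1982 starts on a Saturday; its first Thursday is the 6th, so the 2nd Thursday is the 13th — May 13, 1982.

May 13, 1982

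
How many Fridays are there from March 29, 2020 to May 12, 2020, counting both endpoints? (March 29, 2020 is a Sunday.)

March 29, 2020 is a Sunday; the first Friday on or after it is April 3, 2020 (5 days later).
From April 3, 2020 to May 12, 2020: 27 + 12 = 39 days (rest of April, May).
39 ÷ 7 = 5 full weeks with remainder 4, so 5 more Fridays after the first → 6.

6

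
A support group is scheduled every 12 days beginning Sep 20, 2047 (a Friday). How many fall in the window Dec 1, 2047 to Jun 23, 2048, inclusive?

Occurrences land 12·i days after Sep 20, 2047 for i = 0, 1, 2, …
Dec 1, 2047 is 72 days after the start; 72 ÷ 12 = 6 remainder 0. First occurrence in the window: #7 on Dec 1, 2047 (6×12 = 72 days in).
Jun 23, 2048 is 277 days after the start; 277 ÷ 12 = 23 remainder 1. Last occurrence in the window: #24 on Jun 22, 2048.
Occurrences #7 through #24: 18 in total.

18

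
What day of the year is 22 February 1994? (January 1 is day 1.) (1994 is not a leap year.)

Days in months before February: 31 = 31.
Plus 22 days into February → day 53.

53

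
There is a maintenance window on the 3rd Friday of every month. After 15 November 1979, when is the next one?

November 1979 starts on a Thursday; its first Friday is the 2nd, so the 3rd Friday is the 16th — 16 November 1979.
16 November 1979 is after 15 November 1979, so that is the next one.

16 November 1979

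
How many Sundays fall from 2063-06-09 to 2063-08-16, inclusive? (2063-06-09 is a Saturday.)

10

2063-06-09 is a Saturday; the first Sunday on or after it is 2063-06-10 (1 day later).
From 2063-06-10 to 2063-08-16: 20 + 31 + 16 = 67 days (rest of June, July, August).
67 ÷ 7 = 9 full weeks with remainder 4, so 9 more Sundays after the first → 10.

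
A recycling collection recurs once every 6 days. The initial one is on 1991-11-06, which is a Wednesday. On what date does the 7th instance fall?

The 7th occurrence is 6 intervals after the first: 6 × 6 = 36 days after 1991-11-06.
November has 30 days — 24 days to the end of November leaves 12.
12 days into December → 1991-12-12.

1991-12-12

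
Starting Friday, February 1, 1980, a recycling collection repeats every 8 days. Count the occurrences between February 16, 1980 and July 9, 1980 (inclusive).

Occurrences land 8·i days after February 1, 1980 for i = 0, 1, 2, …
February 16, 1980 is 15 days after the start; 15 ÷ 8 = 1 remainder 7; since the remainder is 7, round up to i = 2. First occurrence in the window: #3 on February 17, 1980 (2×8 = 16 days in).
July 9, 1980 is 159 days after the start; 159 ÷ 8 = 19 remainder 7. Last occurrence in the window: #20 on July 2, 1980.
Occurrences #3 through #20: 18 in total.

18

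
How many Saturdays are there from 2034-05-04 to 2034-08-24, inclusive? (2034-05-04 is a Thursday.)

16

2034-05-04 is a Thursday; the first Saturday on or after it is 2034-05-06 (2 days later).
From 2034-05-06 to 2034-08-24: 25 + 30 + 31 + 24 = 110 days (rest of May, June, July, August).
110 ÷ 7 = 15 full weeks with remainder 5, so 15 more Saturdays after the first → 16.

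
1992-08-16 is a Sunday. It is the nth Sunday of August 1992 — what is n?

3rd

Day 16 falls in week ⌈16/7⌉ of the month.
Days 1–7 hold the 1st Sunday, 8–14 the 2nd, 15–21 the 3rd, 22–28 the 4th, 29–31 the 5th.
16 is in the range for the 3rd.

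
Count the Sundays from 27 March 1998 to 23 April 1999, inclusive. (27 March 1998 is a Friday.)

27 March 1998 is a Friday; the first Sunday on or after it is 29 March 1998 (2 days later).
From 29 March 1998 to 23 April 1999: 277 + 113 = 390 days (rest of 1998, to 23 April 1999 in 1999).
390 ÷ 7 = 55 full weeks with remainder 5, so 55 more Sundays after the first → 56.

56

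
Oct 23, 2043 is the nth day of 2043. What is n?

Days in months before Oct: 31 + 28 + 31 + 30 + 31 + 30 + 31 + 31 + 30 = 273.
Plus 23 days into Oct → day 296.

296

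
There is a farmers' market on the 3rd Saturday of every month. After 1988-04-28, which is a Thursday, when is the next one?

April 1988 starts on a Friday; its first Saturday is the 2nd, so the 3rd Saturday is the 16th — 1988-04-16.
That is not after 1988-04-28, so look at May 1988.
May 1988 starts on a Sunday; its first Saturday is the 7th, so the 3rd Saturday is the 21st — 1988-05-21.

1988-05-21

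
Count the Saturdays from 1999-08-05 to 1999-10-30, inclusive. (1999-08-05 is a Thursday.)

1999-08-05 is a Thursday; the first Saturday on or after it is 1999-08-07 (2 days later).
From 1999-08-07 to 1999-10-30: 24 + 30 + 30 = 84 days (rest of August, September, October).
84 ÷ 7 = 12 full weeks with remainder 0, so 12 more Saturdays after the first → 13.

13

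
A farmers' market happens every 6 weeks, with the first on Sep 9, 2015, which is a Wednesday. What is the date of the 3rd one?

The 3rd occurrence is 2 intervals after the first: 2 × 42 = 84 days after Sep 9, 2015.
Sep has 30 days — 21 days to the end of Sep leaves 63.
Oct has 31 days (32 left).
Nov has 30 days (2 left).
2 days into Dec → Dec 2, 2015.

Dec 2, 2015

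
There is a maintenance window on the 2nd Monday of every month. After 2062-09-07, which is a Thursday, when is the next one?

2062-09-11

September 2062 starts on a Friday; its first Monday is the 4th, so the 2nd Monday is the 11th — 2062-09-11.
2062-09-11 is after 2062-09-07, so that is the next one.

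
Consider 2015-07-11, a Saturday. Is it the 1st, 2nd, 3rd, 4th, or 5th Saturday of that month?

2nd

Day 11 falls in week ⌈11/7⌉ of the month.
Days 1–7 hold the 1st Saturday, 8–14 the 2nd, 15–21 the 3rd, 22–28 the 4th, 29–31 the 5th.
11 is in the range for the 2nd.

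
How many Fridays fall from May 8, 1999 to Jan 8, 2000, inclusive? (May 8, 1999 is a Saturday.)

35

May 8, 1999 is a Saturday; the first Friday on or after it is May 14, 1999 (6 days later).
From May 14, 1999 to Jan 8, 2000: 17 + 30 + 31 + 31 + 30 + 31 + 30 + 31 + 8 = 239 days (rest of May, Jun, Jul, Aug, Sep, Oct, Nov, Dec, Jan).
239 ÷ 7 = 34 full weeks with remainder 1, so 34 more Fridays after the first → 35.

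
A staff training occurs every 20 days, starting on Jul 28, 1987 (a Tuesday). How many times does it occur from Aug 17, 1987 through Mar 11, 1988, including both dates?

Occurrences land 20·i days after Jul 28, 1987 for i = 0, 1, 2, …
Aug 17, 1987 is 20 days after the start; 20 ÷ 20 = 1 remainder 0. First occurrence in the window: #2 on Aug 17, 1987 (1×20 = 20 days in).
Mar 11, 1988 is 227 days after the start; 227 ÷ 20 = 11 remainder 7. Last occurrence in the window: #12 on Mar 4, 1988.
Occurrences #2 through #12: 11 in total.

11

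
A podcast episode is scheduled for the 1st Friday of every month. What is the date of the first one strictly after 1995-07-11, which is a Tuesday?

July 1995 starts on a Saturday, so its 1st Friday is 1995-07-07 (6 days in).
That is not after 1995-07-11, so look at August 1995.
August 1995 starts on a Tuesday, so its 1st Friday is 1995-08-04 (3 days in).

1995-08-04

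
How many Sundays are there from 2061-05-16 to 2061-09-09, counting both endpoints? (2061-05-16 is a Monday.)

2061-05-16 is a Monday; the first Sunday on or after it is 2061-05-22 (6 days later).
From 2061-05-22 to 2061-09-09: 9 + 30 + 31 + 31 + 9 = 110 days (rest of May, June, July, August, September).
110 ÷ 7 = 15 full weeks with remainder 5, so 15 more Sundays after the first → 16.

16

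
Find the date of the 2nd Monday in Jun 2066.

The first Monday of Jun 2066 is Jun 7.
The 2nd Monday is 1 weeks later: 7 + 7 = 14.

Jun 14, 2066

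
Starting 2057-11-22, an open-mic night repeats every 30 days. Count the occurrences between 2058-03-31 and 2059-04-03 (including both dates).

Occurrences land 30·i days after 2057-11-22 for i = 0, 1, 2, …
2058-03-31 is 129 days after the start; 129 ÷ 30 = 4 remainder 9; since the remainder is 9, round up to i = 5. First occurrence in the window: #6 on 2058-04-21 (5×30 = 150 days in).
2059-04-03 is 497 days after the start; 497 ÷ 30 = 16 remainder 17. Last occurrence in the window: #17 on 2059-03-17.
Occurrences #6 through #17: 12 in total.

12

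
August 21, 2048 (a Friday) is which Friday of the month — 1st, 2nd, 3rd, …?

3rd

Day 21 falls in week ⌈21/7⌉ of the month.
Days 1–7 hold the 1st Friday, 8–14 the 2nd, 15–21 the 3rd, 22–28 the 4th, 29–31 the 5th.
21 is in the range for the 3rd.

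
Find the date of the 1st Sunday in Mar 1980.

The first Sunday of Mar 1980 is Mar 2.

Mar 2, 1980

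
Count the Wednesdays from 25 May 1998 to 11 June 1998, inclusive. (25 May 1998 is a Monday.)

3

25 May 1998 is a Monday; the first Wednesday on or after it is 27 May 1998 (2 days later).
From 27 May 1998 to 11 June 1998: 4 + 11 = 15 days (rest of May, June).
15 ÷ 7 = 2 full weeks with remainder 1, so 2 more Wednesdays after the first → 3.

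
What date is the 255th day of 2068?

January has 31 days (255 − 31 = 224 remain).
February has 29 days (224 − 29 = 195 remain).
March has 31 days (195 − 31 = 164 remain).
April has 30 days (164 − 30 = 134 remain).
May has 31 days (134 − 31 = 103 remain).
June has 30 days (103 − 30 = 73 remain).
July has 31 days (73 − 31 = 42 remain).
August has 31 days (42 − 31 = 11 remain).
11 into September → September 11.

September 11, 2068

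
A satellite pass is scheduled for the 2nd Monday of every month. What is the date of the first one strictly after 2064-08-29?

2064-09-08

August 2064 starts on a Friday; its first Monday is the 4th, so the 2nd Monday is the 11th — 2064-08-11.
That is not after 2064-08-29, so look at September 2064.
September 2064 starts on a Monday; its first Monday is the 1st, so the 2nd Monday is the 8th — 2064-09-08.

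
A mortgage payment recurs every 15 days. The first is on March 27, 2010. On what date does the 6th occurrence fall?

The 6th occurrence is 5 intervals after the first: 5 × 15 = 75 days after March 27, 2010.
March has 31 days — 4 days to the end of March leaves 71.
April has 30 days (41 left).
May has 31 days (10 left).
10 days into June → June 10, 2010.

June 10, 2010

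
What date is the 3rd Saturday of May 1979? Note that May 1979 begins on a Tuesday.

May 1979 begins on a Tuesday, so the first Saturday is May 5 (4 days later).
The 3rd Saturday is 2 weeks later: 5 + 14 = 19.

19 May 1979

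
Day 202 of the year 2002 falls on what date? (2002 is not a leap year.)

21 July 2002

January has 31 days (202 − 31 = 171 remain).
February has 28 days (171 − 28 = 143 remain).
March has 31 days (143 − 31 = 112 remain).
April has 30 days (112 − 30 = 82 remain).
May has 31 days (82 − 31 = 51 remain).
June has 30 days (51 − 30 = 21 remain).
21 into July → July 21.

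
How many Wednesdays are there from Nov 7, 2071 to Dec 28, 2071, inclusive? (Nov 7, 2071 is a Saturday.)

7

Nov 7, 2071 is a Saturday; the first Wednesday on or after it is Nov 11, 2071 (4 days later).
From Nov 11, 2071 to Dec 28, 2071: 19 + 28 = 47 days (rest of Nov, Dec).
47 ÷ 7 = 6 full weeks with remainder 5, so 6 more Wednesdays after the first → 7.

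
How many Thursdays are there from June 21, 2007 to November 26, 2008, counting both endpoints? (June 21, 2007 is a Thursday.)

June 21, 2007 is a Thursday; the first Thursday on or after it is June 21, 2007.
From June 21, 2007 to November 26, 2008: 193 + 331 = 524 days (rest of 2007, to November 26, 2008 in 2008).
524 ÷ 7 = 74 full weeks with remainder 6, so 74 more Thursdays after the first → 75.

75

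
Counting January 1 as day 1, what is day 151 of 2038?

January has 31 days (151 − 31 = 120 remain).
February has 28 days (120 − 28 = 92 remain).
March has 31 days (92 − 31 = 61 remain).
April has 30 days (61 − 30 = 31 remain).
31 into May → May 31.

31 May 2038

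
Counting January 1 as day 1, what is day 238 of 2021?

Aug 26, 2021

Jan has 31 days (238 − 31 = 207 remain).
Feb has 28 days (207 − 28 = 179 remain).
Mar has 31 days (179 − 31 = 148 remain).
Apr has 30 days (148 − 30 = 118 remain).
May has 31 days (118 − 31 = 87 remain).
Jun has 30 days (87 − 30 = 57 remain).
Jul has 31 days (57 − 31 = 26 remain).
26 into Aug → Aug 26.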